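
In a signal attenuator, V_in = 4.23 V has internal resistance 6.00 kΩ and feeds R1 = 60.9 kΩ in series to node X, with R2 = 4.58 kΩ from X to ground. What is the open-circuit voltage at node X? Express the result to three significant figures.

R1' = 6.00 + 60.9 = 66.90 kΩ (source resistance + R1).
V_th is the unloaded tap voltage: V_in · R2/(R1'+R2) = 4.23 × 0.06407 = 0.2710 V.

V_th ≈ 0.271 V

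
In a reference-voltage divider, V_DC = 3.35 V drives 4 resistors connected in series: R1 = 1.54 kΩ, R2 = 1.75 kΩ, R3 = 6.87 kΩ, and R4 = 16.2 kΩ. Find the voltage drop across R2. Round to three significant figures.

V ≈ 0.222 V

Series total: ΣR = 1.54 + 1.75 + 6.87 + 16.2 = 26.36 kΩ.
V = V_DC · R/ΣR = 3.35 × 0.06639 = 0.2224 V.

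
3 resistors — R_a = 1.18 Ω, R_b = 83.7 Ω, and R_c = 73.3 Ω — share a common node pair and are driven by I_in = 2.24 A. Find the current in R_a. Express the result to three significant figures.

Total conductance ΣG = 1/1.18 + 1/83.7 + 1/73.3 = 0.8730 (units of 1/Ω).
R_a takes the fraction G_k/ΣG = 0.8475/0.8730 = 0.9707, so I = 2.24 × 0.9707 = 2.174 A.

I ≈ 2.17 A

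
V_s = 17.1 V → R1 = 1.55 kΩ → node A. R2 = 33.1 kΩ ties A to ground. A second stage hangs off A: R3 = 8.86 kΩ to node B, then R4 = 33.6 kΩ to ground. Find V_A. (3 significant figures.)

V_A ≈ 15.8 V

Looking into the second stage from A: R3 + R4 = 42.46 kΩ appears in parallel with R2.
R2 ‖ (R3+R4) = 18.60 kΩ.
So V_A = 17.1 × 0.9231 = 15.78 V.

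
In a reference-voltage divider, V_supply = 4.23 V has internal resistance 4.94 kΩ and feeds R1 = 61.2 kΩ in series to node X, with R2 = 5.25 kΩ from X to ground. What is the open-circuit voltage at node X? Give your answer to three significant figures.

V_th ≈ 0.311 V

R1' = 4.94 + 61.2 = 66.14 kΩ (source resistance + R1).
Open-circuit (no load on X): V_th = V_supply · R2/(R1' + R2) = 4.23 × 5.25/(66.14 + 5.25) = 0.3111 V.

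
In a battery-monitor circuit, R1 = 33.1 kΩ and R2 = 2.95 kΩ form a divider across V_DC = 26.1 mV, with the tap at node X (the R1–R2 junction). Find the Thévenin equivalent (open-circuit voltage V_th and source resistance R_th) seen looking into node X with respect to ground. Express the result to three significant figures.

With X open, the divider is unloaded: V_th = 26.1 × 2.95/36.05 = 2.136 mV.
With V_DC suppressed (replaced by a short), R_th = R1 ‖ R2 = (33.10 × 2.95)/(33.10 + 2.95) = 2.709 kΩ.

V_th ≈ 2.14 mV, R_th ≈ 2.71 kΩ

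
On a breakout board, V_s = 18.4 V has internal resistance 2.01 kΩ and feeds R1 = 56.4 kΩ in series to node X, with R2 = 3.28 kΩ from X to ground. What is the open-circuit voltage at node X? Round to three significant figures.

R1' = 2.01 + 56.4 = 58.41 kΩ (source resistance + R1).
Open-circuit (no load on X): V_th = V_s · R2/(R1' + R2) = 18.4 × 3.28/(58.41 + 3.28) = 0.9783 V.

V_th ≈ 0.978 V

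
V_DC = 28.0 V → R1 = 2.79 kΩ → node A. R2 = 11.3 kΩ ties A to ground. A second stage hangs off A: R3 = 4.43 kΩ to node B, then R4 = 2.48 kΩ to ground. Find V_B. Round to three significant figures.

Looking into the second stage from A: R3 + R4 = 6.910 kΩ appears in parallel with R2.
Effective lower resistance at A: R2 ‖ 6.910 = 4.288 kΩ.
V_A = 28.0 × 4.288/(2.79 + 4.288) = 16.96 V.
Then the unloaded second divider: V_B = V_A × R4/(R3+R4) = 16.96 × 0.3589 = 6.088 V.

V_B ≈ 6.09 V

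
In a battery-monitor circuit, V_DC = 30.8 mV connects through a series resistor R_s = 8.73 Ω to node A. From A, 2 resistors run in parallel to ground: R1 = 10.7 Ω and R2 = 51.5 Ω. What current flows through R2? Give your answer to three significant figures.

Equivalent of the parallel group: R_p = 8.859 Ω.
V_A = 30.8 × 8.859/17.59 = 15.51 mV.
Branch current I = V_A/R2 = 15.51/51.5 = 0.3012 mA.
(Equivalently: I_total = 1.751 mA, then current-divider fraction G_k/ΣG = 0.1720.)

I ≈ 0.301 mA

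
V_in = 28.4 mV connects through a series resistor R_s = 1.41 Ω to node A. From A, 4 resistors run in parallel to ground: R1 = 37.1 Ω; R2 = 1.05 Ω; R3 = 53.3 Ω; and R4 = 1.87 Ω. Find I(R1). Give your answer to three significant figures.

I ≈ 0.242 mA

Parallel bank: R_p = 1/(1/37.1 + 1/1.05 + 1/53.3 + 1/1.87) = 0.6524 Ω.
V_A by voltage divider: V_A = 28.4 × 0.6524/(1.41 + 0.6524) = 8.984 mV.
I(R1) = V_A / R1 = 8.984/37.1 = 0.2421 mA.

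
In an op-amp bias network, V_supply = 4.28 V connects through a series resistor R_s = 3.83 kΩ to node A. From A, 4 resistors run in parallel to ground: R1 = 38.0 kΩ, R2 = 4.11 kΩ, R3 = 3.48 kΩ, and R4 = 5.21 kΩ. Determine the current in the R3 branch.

I ≈ 0.318 mA

Parallel bank: R_p = 1/(1/38.0 + 1/4.11 + 1/3.48 + 1/5.21) = 1.335 kΩ.
Node voltage V_A = V_supply · R_p/(R_s + R_p) = 4.28 × 0.2585 = 1.106 V.
I(R3) = V_A / R3 = 1.106/3.48 = 0.3179 mA.
(Equivalently: I_total = 0.8286 mA, then current-divider fraction G_k/ΣG = 0.3837.)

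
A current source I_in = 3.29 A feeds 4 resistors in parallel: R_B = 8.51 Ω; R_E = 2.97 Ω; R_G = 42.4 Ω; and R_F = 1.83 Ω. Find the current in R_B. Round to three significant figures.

Total conductance ΣG = 1/8.51 + 1/2.97 + 1/42.4 + 1/1.83 = 1.024 (units of 1/Ω).
R_B takes the fraction G_k/ΣG = 0.1175/1.024 = 0.1147, so I = 3.29 × 0.1147 = 0.3775 A.

I ≈ 0.377 A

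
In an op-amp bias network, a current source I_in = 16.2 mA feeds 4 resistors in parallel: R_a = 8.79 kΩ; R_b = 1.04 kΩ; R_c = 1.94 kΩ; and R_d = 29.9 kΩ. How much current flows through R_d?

I ≈ 0.334 mA

Conductances: ΣG = 1/8.79 + 1/1.04 + 1/1.94 + 1/29.9 = 1.624 (1/kΩ).
Current divider: I(R_d) = I_in · G_k/ΣG = 16.2 × (0.03344/1.624) = 16.2 × 0.02059 = 0.3336 mA.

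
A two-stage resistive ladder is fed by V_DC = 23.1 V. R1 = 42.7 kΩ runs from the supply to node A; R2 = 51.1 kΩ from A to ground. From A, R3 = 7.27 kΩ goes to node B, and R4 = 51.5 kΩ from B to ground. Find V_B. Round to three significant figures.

V_B ≈ 7.90 V

The second stage (R3 + R4 = 58.77 kΩ) loads node A in parallel with R2.
Effective lower resistance at A: R2 ‖ 58.77 = 27.33 kΩ.
First divider: V_A = V_DC · 27.33/(42.7 + 27.33) = 9.016 V.
Stage 2 is unloaded, so V_B = V_A · R4/(R3+R4) = 9.016 × 51.5/58.77 = 7.900 V.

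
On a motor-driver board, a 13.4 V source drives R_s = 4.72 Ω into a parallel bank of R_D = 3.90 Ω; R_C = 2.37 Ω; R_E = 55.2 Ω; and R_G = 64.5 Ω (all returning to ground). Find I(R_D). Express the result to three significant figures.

Combine the parallel branches: R_p = (1/3.90 + 1/2.37 + 1/55.2 + 1/64.5)⁻¹ = 1.405 Ω.
V_A = 13.4 × 1.405/6.125 = 3.073 V.
I(R_D) = V_A / R_D = 3.073/3.90 = 0.7880 A.

I ≈ 0.788 A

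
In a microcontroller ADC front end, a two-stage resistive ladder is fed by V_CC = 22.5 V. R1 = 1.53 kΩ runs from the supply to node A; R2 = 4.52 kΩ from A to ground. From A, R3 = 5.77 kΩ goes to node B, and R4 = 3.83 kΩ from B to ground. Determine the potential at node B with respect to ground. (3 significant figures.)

V_B ≈ 5.99 V

Node A sees R2 in parallel with the series input of stage 2, R3 + R4 = 9.600 kΩ.
Effective lower resistance at A: R2 ‖ 9.600 = 3.073 kΩ.
First divider: V_A = V_CC · 3.073/(1.53 + 3.073) = 15.02 V.
Then the unloaded second divider: V_B = V_A × R4/(R3+R4) = 15.02 × 0.3990 = 5.993 V.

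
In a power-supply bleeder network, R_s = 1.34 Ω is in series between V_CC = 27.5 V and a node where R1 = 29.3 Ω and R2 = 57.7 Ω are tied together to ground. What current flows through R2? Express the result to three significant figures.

I ≈ 0.446 A

Equivalent of the parallel group: R_p = 19.43 Ω.
V_A by voltage divider: V_A = 27.5 × 19.43/(1.34 + 19.43) = 25.73 V.
Branch current I = V_A/R2 = 25.73/57.7 = 0.4459 A.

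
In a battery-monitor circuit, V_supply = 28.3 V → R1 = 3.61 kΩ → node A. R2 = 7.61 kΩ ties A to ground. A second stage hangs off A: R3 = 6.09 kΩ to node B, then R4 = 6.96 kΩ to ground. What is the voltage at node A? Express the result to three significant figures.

Node A sees R2 in parallel with the series input of stage 2, R3 + R4 = 13.05 kΩ.
R2 ‖ (R3+R4) = 4.807 kΩ.
First divider: V_A = V_supply · 4.807/(3.61 + 4.807) = 16.16 V.

V_A ≈ 16.2 V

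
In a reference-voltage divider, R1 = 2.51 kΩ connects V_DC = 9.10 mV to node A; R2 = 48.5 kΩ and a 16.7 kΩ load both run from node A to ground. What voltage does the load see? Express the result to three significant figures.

V_out ≈ 7.57 mV

First combine the lower leg with the load: R2 ‖ R_L = 12.42 kΩ.
Voltage divider with the loaded lower leg: V_out = 9.10 × 12.42/(2.51 + 12.42) = 9.10 × 0.8319 = 7.570 mV.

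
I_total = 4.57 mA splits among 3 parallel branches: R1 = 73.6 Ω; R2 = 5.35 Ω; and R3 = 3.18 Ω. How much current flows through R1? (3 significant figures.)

Total conductance ΣG = 1/73.6 + 1/5.35 + 1/3.18 = 0.5150 (units of 1/Ω).
Current divider: I(R1) = I_total · G_k/ΣG = 4.57 × (0.01359/0.5150) = 4.57 × 0.02638 = 0.1206 mA.

I ≈ 0.121 mA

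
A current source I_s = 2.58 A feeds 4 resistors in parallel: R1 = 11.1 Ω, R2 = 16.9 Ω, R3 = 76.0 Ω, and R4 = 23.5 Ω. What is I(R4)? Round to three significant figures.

I ≈ 0.536 A

ΣG = 1/11.1 + 1/16.9 + 1/76.0 + 1/23.5 = 0.2050.
R4 takes the fraction G_k/ΣG = 0.04255/0.2050 = 0.2076, so I = 2.58 × 0.2076 = 0.5356 A.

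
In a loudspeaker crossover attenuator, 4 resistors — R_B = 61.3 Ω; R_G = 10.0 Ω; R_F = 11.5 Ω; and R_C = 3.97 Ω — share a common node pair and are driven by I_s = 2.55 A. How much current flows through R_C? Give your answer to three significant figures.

Conductances: ΣG = 1/61.3 + 1/10.0 + 1/11.5 + 1/3.97 = 0.4552 (1/Ω).
R_C takes the fraction G_k/ΣG = 0.2519/0.4552 = 0.5534, so I = 2.55 × 0.5534 = 1.411 A.

I ≈ 1.41 A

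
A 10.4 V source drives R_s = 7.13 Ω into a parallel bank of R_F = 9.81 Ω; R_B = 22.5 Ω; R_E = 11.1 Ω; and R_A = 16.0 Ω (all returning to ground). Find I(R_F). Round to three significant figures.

Parallel bank: R_p = 1/(1/9.81 + 1/22.5 + 1/11.1 + 1/16.0) = 3.345 Ω.
V_A by voltage divider: V_A = 10.4 × 3.345/(7.13 + 3.345) = 3.321 V.
Branch current I = V_A/R_F = 3.321/9.81 = 0.3385 A.

I ≈ 0.339 A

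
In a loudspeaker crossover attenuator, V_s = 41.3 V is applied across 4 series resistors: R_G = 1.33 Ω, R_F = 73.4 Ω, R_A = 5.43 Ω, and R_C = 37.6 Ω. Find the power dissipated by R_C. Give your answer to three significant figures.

The common current is I = 41.3/117.8 = 0.3507 A.
V(R_C) = I·R = 13.19 V; P = V·I = 13.19 × 0.3507 = 4.625 W.

P ≈ 4.62 W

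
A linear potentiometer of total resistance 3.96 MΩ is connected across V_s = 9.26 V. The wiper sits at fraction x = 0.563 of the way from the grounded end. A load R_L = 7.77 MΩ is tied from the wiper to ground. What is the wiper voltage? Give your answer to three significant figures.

The pot divides into 1.731 MΩ above the wiper and 2.229 MΩ below.
R_L loads the lower segment: effective lower R = 1.732 MΩ.
Then V_out = V_s · 1.732/(1.731 + 1.732) = 4.633 V.

V_out ≈ 4.63 V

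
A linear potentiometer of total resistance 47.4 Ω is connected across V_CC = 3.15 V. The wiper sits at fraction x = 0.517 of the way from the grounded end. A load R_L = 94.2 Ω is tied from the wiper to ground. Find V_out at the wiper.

Split the track: R_lower = x·R_p = 24.51 Ω, R_upper = (1−x)·R_p = 22.89 Ω.
R_L loads the lower segment: effective lower R = 19.45 Ω.
Loaded-divider output: V_out = 3.15 × 0.4593 = 1.447 V.

V_out ≈ 1.45 V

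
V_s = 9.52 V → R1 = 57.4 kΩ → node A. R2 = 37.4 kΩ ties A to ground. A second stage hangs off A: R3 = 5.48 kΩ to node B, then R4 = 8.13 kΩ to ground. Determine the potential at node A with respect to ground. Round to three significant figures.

V_A ≈ 1.41 V

Looking into the second stage from A: R3 + R4 = 13.61 kΩ appears in parallel with R2.
R2 ‖ (R3+R4) = 9.979 kΩ.
So V_A = 9.52 × 0.1481 = 1.410 V.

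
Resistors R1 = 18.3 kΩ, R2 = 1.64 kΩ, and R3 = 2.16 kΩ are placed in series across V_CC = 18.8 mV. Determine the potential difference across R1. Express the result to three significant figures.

V ≈ 15.6 mV

ΣR = 18.3 + 1.64 + 2.16 = 22.10 kΩ.
Voltage divider: V = V_CC · (18.30 / 22.10) = 18.8 × 0.8281 = 15.57 mV.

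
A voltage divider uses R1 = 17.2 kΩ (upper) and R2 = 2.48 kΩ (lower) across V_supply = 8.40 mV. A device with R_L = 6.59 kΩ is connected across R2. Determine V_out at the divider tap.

R2 ‖ R_L = (2.48 × 6.59)/(2.48 + 6.59) = 1.802 kΩ.
Voltage divider with the loaded lower leg: V_out = 8.40 × 1.802/(17.2 + 1.802) = 8.40 × 0.09483 = 0.7965 mV.

V_out ≈ 0.797 mV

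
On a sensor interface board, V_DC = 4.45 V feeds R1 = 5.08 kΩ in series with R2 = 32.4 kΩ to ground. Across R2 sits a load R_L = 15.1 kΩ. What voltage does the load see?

V_out ≈ 2.98 V

The load sits in parallel with R2, giving an effective lower resistance R2' = R2·R_L/(R2+R_L) = 10.30 kΩ.
Now apply the divider: V_out = 4.45 × 0.6697 = 2.980 V.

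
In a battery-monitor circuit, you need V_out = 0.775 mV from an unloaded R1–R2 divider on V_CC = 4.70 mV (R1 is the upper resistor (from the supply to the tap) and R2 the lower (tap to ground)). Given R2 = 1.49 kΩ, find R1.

R1 ≈ 7.55 kΩ

V_out/V_CC = R2/(R1+R2) = 0.1649.
So R1 = R2 · (V_CC/V_out − 1) = 1.49 × (4.70/0.775 − 1) = 1.49 × 5.065 = 7.546 kΩ.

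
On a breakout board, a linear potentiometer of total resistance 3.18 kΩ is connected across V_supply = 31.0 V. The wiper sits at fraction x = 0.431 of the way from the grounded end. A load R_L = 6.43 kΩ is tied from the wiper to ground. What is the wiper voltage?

V_out ≈ 11.9 V

Split the track: R_lower = x·R_p = 1.371 kΩ, R_upper = (1−x)·R_p = 1.809 kΩ.
R_L loads the lower segment: effective lower R = 1.130 kΩ.
Then V_out = V_supply · 1.130/(1.809 + 1.130) = 11.92 V.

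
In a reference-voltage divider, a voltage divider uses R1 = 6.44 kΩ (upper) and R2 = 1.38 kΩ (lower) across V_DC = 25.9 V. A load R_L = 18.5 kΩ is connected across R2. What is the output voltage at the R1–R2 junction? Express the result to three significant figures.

First combine the lower leg with the load: R2 ‖ R_L = 1.284 kΩ.
Then V_out = V_DC · R2'/(R1 + R2') = 25.9 × 1.284/7.724 = 4.306 V.
(Unloaded it would be 4.57 V; the load pulls it down.)

V_out ≈ 4.31 V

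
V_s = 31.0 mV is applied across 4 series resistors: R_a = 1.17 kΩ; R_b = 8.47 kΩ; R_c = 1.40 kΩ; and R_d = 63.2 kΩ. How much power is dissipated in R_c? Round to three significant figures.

P ≈ 0.244 nW

Series current I = V_s/ΣR = 31.0/74.24 = 0.4176 µA.
V(R_c) = I·R = 0.5846 mV; P = V·I = 0.5846 × 0.4176 = 0.2441 nW.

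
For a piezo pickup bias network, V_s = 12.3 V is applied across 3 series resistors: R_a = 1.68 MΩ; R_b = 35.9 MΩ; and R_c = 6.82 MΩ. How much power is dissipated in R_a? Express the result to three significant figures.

Series current I = V_s/ΣR = 12.3/44.40 = 0.2770 µA.
P(R_a) = I²·R_a = (0.2770)² × 1.68 = 0.1289 µW.

P ≈ 0.129 µW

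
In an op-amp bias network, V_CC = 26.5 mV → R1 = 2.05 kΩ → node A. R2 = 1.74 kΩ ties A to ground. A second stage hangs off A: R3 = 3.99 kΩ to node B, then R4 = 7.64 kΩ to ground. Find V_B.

The second stage (R3 + R4 = 11.63 kΩ) loads node A in parallel with R2.
Effective lower resistance at A: R2 ‖ 11.63 = 1.514 kΩ.
V_A = 26.5 × 1.514/(2.05 + 1.514) = 11.26 mV.
Then the unloaded second divider: V_B = V_A × R4/(R3+R4) = 11.26 × 0.6569 = 7.394 mV.

V_B ≈ 7.39 mV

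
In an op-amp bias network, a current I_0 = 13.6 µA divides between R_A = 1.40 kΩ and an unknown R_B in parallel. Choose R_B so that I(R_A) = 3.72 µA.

R_B ≈ 0.527 kΩ

Two-branch current divider: I_A = I_0 · R_B/(R_A + R_B).
3.72/13.6 = R_B/(R_A + R_B) → R_B = R_A · (0.2735)/(1 − 0.2735) = 1.40 × 0.3765 = 0.5271 kΩ.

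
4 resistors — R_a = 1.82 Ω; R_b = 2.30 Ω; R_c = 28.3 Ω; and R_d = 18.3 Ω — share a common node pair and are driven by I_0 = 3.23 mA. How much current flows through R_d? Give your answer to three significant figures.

I ≈ 0.164 mA

ΣG = 1/1.82 + 1/2.30 + 1/28.3 + 1/18.3 = 1.074.
Current divider: I(R_d) = I_0 · G_k/ΣG = 3.23 × (0.05464/1.074) = 3.23 × 0.05087 = 0.1643 mA.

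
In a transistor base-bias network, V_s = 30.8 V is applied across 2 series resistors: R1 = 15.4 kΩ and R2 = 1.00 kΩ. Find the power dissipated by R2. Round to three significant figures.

Series current I = V_s/ΣR = 30.8/16.40 = 1.878 mA.
P = I²R = 3.527 × 1.00 = 3.527 mW.

P ≈ 3.53 mW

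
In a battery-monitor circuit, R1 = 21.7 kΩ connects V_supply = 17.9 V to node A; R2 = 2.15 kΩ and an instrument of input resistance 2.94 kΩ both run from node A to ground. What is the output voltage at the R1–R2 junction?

The load sits in parallel with R2, giving an effective lower resistance R2' = R2·R_L/(R2+R_L) = 1.242 kΩ.
Then V_out = V_supply · R2'/(R1 + R2') = 17.9 × 1.242/22.94 = 0.9689 V.

V_out ≈ 0.969 V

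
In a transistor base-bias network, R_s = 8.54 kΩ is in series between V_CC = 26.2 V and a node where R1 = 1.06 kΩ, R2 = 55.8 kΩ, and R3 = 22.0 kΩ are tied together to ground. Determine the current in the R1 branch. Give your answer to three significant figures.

Equivalent of the parallel group: R_p = 0.9933 kΩ.
V_A by voltage divider: V_A = 26.2 × 0.9933/(8.54 + 0.9933) = 2.730 V.
I(R1) = V_A / R1 = 2.730/1.06 = 2.575 mA.

I ≈ 2.58 mA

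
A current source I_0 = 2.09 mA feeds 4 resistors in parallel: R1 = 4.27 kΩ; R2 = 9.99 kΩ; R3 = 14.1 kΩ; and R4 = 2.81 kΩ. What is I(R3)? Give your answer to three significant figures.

Total conductance ΣG = 1/4.27 + 1/9.99 + 1/14.1 + 1/2.81 = 0.7611 (units of 1/kΩ).
R3 takes the fraction G_k/ΣG = 0.07092/0.7611 = 0.09319, so I = 2.09 × 0.09319 = 0.1948 mA.

I ≈ 0.195 mA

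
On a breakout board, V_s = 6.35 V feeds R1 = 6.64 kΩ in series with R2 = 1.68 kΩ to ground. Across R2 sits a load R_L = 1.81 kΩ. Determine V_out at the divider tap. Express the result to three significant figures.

R2 ‖ R_L = (1.68 × 1.81)/(1.68 + 1.81) = 0.8713 kΩ.
Then V_out = V_s · R2'/(R1 + R2') = 6.35 × 0.8713/7.511 = 0.7366 V.

V_out ≈ 0.737 V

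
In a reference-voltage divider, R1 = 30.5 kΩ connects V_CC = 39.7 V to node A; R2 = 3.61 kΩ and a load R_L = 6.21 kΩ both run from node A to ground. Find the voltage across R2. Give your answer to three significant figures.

First combine the lower leg with the load: R2 ‖ R_L = 2.283 kΩ.
Voltage divider with the loaded lower leg: V_out = 39.7 × 2.283/(30.5 + 2.283) = 39.7 × 0.06964 = 2.765 V.

V_out ≈ 2.76 V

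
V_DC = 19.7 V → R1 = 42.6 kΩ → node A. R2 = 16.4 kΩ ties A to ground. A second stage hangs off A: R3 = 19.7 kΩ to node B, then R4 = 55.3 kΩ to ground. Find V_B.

V_B ≈ 3.49 V

Node A sees R2 in parallel with the series input of stage 2, R3 + R4 = 75.00 kΩ.
Effective lower resistance at A: R2 ‖ 75.00 = 13.46 kΩ.
V_A = 19.7 × 13.46/(42.6 + 13.46) = 4.729 V.
V_B = V_A × 0.7373 = 3.487 V.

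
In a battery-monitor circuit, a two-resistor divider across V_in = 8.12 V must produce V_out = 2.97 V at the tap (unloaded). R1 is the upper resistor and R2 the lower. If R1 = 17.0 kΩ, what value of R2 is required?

R2 ≈ 9.80 kΩ

V_out/V_in = R2/(R1+R2) = 0.3658.
So R2 = R1 · V_out/(V_in − V_out) = 17.0 × 2.97/(8.12 − 2.97) = 17.0 × 0.5767 = 9.804 kΩ.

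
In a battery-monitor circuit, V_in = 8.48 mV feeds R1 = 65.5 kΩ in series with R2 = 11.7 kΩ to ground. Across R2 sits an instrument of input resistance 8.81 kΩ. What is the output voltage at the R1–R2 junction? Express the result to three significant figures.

First combine the lower leg with the load: R2 ‖ R_L = 5.026 kΩ.
Then V_out = V_in · R2'/(R1 + R2') = 8.48 × 5.026/70.53 = 0.6043 mV.

V_out ≈ 0.604 mV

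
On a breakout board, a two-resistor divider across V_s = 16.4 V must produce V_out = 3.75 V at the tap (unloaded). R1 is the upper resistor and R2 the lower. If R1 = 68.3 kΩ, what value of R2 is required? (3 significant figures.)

The divider ratio is R2/(R1+R2) = 3.75/16.4 = 0.2287.
R2 = R1 · 0.2287/(1 − 0.2287) = 20.25 kΩ.

R2 ≈ 20.2 kΩ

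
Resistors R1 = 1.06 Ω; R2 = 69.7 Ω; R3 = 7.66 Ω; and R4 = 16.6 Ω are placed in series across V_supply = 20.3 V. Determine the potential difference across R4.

Total series resistance ΣR = 1.06 + 69.7 + 7.66 + 16.6 = 95.02 Ω.
V = V_supply · R/ΣR = 20.3 × 0.1747 = 3.546 V.

V ≈ 3.55 V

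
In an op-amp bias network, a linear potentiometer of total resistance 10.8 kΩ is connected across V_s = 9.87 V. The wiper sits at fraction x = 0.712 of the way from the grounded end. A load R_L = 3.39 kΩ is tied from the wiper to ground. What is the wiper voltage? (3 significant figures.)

Split the track: R_lower = x·R_p = 7.690 kΩ, R_upper = (1−x)·R_p = 3.110 kΩ.
R_L loads the lower segment: effective lower R = 2.353 kΩ.
Then V_out = V_s · 2.353/(3.110 + 2.353) = 4.251 V.
(Unloaded: V_out = x·V_s = 7.03 V.)

V_out ≈ 4.25 V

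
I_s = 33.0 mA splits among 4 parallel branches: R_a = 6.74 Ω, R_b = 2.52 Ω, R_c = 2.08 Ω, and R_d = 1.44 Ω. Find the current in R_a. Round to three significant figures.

ΣG = 1/6.74 + 1/2.52 + 1/2.08 + 1/1.44 = 1.720.
Current divider: I(R_a) = I_s · G_k/ΣG = 33.0 × (0.1484/1.720) = 33.0 × 0.08624 = 2.846 mA.

I ≈ 2.85 mA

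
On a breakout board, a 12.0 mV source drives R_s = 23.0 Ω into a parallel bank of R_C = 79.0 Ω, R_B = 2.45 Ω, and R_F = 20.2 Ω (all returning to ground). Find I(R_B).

Equivalent of the parallel group: R_p = 2.126 Ω.
V_A = 12.0 × 2.126/25.13 = 1.015 mV.
Branch current I = V_A/R_B = 1.015/2.45 = 0.4145 mA.

I ≈ 0.414 mA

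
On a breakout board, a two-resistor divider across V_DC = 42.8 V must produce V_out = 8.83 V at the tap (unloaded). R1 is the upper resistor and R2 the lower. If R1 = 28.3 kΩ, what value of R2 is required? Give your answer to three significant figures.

R2 ≈ 7.36 kΩ

Required fraction k = V_out/V_DC = 0.2063.
So R2 = R1 · V_out/(V_DC − V_out) = 28.3 × 8.83/(42.8 − 8.83) = 28.3 × 0.2599 = 7.356 kΩ.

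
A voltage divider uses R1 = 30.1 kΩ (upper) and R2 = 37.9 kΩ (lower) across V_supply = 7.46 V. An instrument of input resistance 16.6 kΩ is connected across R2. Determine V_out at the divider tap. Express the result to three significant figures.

V_out ≈ 2.07 V

R2 ‖ R_L = (37.9 × 16.6)/(37.9 + 16.6) = 11.54 kΩ.
Then V_out = V_supply · R2'/(R1 + R2') = 7.46 × 11.54/41.64 = 2.068 V.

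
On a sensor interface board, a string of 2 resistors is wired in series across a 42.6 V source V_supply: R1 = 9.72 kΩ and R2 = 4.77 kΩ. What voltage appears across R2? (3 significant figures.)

V ≈ 14.0 V

Total series resistance ΣR = 9.72 + 4.77 = 14.49 kΩ.
V = V_supply · R/ΣR = 42.6 × 0.3292 = 14.02 V.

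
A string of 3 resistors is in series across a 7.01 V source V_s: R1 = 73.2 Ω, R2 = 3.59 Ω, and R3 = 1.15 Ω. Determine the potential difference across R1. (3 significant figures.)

V ≈ 6.58 V

Total series resistance ΣR = 73.2 + 3.59 + 1.15 = 77.94 Ω.
V = V_s · R/ΣR = 7.01 × 0.9392 = 6.584 V.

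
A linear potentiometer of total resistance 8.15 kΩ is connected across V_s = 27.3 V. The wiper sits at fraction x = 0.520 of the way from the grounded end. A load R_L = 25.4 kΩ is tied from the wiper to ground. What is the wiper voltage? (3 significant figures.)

V_out ≈ 13.1 V

The pot divides into 3.912 kΩ above the wiper and 4.238 kΩ below.
(x·R_p) ‖ R_L = 3.632 kΩ.
Loaded-divider output: V_out = 27.3 × 0.4814 = 13.14 V.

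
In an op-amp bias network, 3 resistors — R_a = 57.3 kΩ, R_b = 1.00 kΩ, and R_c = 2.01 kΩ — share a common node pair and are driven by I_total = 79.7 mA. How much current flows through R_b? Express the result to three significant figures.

I ≈ 52.6 mA

Total conductance ΣG = 1/57.3 + 1/1.00 + 1/2.01 = 1.515 (units of 1/kΩ).
Current divider: I(R_b) = I_total · G_k/ΣG = 79.7 × (1.000/1.515) = 79.7 × 0.6601 = 52.61 mA.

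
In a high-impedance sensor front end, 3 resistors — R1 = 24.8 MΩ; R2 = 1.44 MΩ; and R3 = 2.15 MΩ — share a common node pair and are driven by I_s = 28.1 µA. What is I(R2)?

I ≈ 16.3 µA

Total conductance ΣG = 1/24.8 + 1/1.44 + 1/2.15 = 1.200 (units of 1/MΩ).
Current divider: I(R2) = I_s · G_k/ΣG = 28.1 × (0.6944/1.200) = 28.1 × 0.5788 = 16.26 µA.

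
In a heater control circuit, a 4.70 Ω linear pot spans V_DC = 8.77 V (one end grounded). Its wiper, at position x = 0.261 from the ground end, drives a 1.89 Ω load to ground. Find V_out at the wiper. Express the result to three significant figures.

Lower segment x·R_p = 1.227 Ω; upper segment (1−x)·R_p = 3.473 Ω.
R_L loads the lower segment: effective lower R = 0.7439 Ω.
V_out = 8.77 × 0.7439/(3.473 + 0.7439) = 1.547 V.
(Unloaded: V_out = x·V_DC = 2.29 V.)

V_out ≈ 1.55 V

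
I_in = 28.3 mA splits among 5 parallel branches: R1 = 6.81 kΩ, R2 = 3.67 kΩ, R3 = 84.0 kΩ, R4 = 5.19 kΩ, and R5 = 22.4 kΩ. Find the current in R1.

ΣG = 1/6.81 + 1/3.67 + 1/84.0 + 1/5.19 + 1/22.4 = 0.6685.
Current divider: I(R1) = I_in · G_k/ΣG = 28.3 × (0.1468/0.6685) = 28.3 × 0.2196 = 6.216 mA.

I ≈ 6.22 mA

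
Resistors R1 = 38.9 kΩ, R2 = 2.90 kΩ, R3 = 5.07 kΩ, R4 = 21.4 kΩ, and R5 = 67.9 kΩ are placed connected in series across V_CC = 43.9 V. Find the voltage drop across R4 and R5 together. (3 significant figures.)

V ≈ 28.8 V

Total series resistance ΣR = 38.9 + 2.90 + 5.07 + 21.4 + 67.9 = 136.2 kΩ.
R_{R4..R5} = 21.4 + 67.9 = 89.30 kΩ.
V = V_CC · R/ΣR = 43.9 × 0.6558 = 28.79 V.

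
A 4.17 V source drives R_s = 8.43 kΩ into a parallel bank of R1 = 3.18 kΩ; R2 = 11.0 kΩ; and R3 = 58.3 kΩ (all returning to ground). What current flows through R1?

I ≈ 0.287 mA

Parallel bank: R_p = 1/(1/3.18 + 1/11.0 + 1/58.3) = 2.367 kΩ.
V_A = 4.17 × 2.367/10.80 = 0.9141 V.
Branch current I = V_A/R1 = 0.9141/3.18 = 0.2875 mA.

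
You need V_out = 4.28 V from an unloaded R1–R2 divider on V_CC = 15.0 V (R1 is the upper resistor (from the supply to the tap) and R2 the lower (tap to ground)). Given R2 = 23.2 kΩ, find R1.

Required fraction k = V_out/V_CC = 0.2853.
Rearranging, R1 = R2·(1−k)/k = 23.2 × 2.505 = 58.11 kΩ.

R1 ≈ 58.1 kΩ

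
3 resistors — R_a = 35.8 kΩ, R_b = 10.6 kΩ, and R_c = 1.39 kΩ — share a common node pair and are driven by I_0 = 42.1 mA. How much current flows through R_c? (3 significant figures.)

ΣG = 1/35.8 + 1/10.6 + 1/1.39 = 0.8417.
By the current-divider rule, I = I_0 · G_k/ΣG = 42.1 × 0.8547 = 35.98 mA.

I ≈ 36.0 mA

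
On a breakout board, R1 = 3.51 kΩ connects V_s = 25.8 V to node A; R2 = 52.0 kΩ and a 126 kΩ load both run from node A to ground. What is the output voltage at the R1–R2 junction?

V_out ≈ 23.6 V

R2 ‖ R_L = (52.0 × 126)/(52.0 + 126) = 36.81 kΩ.
Voltage divider with the loaded lower leg: V_out = 25.8 × 36.81/(3.51 + 36.81) = 25.8 × 0.9129 = 23.55 V.
(Unloaded it would be 24.2 V; the load pulls it down.)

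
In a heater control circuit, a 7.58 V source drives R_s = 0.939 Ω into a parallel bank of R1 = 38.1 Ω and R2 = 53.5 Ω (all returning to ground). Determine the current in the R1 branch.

Combine the parallel branches: R_p = (1/38.1 + 1/53.5)⁻¹ = 22.25 Ω.
V_A by voltage divider: V_A = 7.58 × 22.25/(0.939 + 22.25) = 7.273 V.
Branch current I = V_A/R1 = 7.273/38.1 = 0.1909 A.
(Check via current divider: I_total = 0.3268 A; share G_k/ΣG = 0.5841 → same result.)

I ≈ 0.191 A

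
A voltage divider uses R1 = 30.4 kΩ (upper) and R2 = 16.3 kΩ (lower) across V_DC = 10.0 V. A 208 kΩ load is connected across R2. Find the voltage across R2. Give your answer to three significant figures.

V_out ≈ 3.32 V

The load sits in parallel with R2, giving an effective lower resistance R2' = R2·R_L/(R2+R_L) = 15.12 kΩ.
Then V_out = V_DC · R2'/(R1 + R2') = 10.0 × 15.12/45.52 = 3.321 V.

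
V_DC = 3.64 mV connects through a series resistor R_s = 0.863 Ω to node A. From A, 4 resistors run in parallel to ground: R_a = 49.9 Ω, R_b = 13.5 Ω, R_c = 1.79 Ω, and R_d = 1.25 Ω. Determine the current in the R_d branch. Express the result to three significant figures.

Equivalent of the parallel group: R_p = 0.6883 Ω.
V_A by voltage divider: V_A = 3.64 × 0.6883/(0.863 + 0.6883) = 1.615 mV.
I(R_d) = V_A / R_d = 1.615/1.25 = 1.292 mA.
(Equivalently: I_total = 2.346 mA, then current-divider fraction G_k/ΣG = 0.5507.)

I ≈ 1.29 mA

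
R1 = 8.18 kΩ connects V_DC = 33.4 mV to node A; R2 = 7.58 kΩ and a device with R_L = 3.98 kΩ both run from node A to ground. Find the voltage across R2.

R2 ‖ R_L = (7.58 × 3.98)/(7.58 + 3.98) = 2.610 kΩ.
Voltage divider with the loaded lower leg: V_out = 33.4 × 2.610/(8.18 + 2.610) = 33.4 × 0.2419 = 8.078 mV.

V_out ≈ 8.08 mV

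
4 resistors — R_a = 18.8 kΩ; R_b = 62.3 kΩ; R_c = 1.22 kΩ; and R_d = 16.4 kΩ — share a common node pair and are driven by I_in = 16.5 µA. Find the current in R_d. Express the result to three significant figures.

I ≈ 1.06 µA

ΣG = 1/18.8 + 1/62.3 + 1/1.22 + 1/16.4 = 0.9499.
Current divider: I(R_d) = I_in · G_k/ΣG = 16.5 × (0.06098/0.9499) = 16.5 × 0.06419 = 1.059 µA.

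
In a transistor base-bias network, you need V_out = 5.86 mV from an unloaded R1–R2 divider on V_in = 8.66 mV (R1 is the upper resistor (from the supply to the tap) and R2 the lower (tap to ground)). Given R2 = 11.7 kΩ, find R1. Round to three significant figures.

R1 ≈ 5.59 kΩ

V_out/V_in = R2/(R1+R2) = 0.6767.
So R1 = R2 · (V_in/V_out − 1) = 11.7 × (8.66/5.86 − 1) = 11.7 × 0.4778 = 5.590 kΩ.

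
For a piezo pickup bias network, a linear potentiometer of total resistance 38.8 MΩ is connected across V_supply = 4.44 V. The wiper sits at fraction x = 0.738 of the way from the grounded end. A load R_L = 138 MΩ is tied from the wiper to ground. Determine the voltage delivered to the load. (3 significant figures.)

Lower segment x·R_p = 28.63 MΩ; upper segment (1−x)·R_p = 10.17 MΩ.
(x·R_p) ‖ R_L = 23.71 MΩ.
V_out = 4.44 × 23.71/(10.17 + 23.71) = 3.108 V.
(Unloaded: V_out = x·V_supply = 3.28 V.)

V_out ≈ 3.11 V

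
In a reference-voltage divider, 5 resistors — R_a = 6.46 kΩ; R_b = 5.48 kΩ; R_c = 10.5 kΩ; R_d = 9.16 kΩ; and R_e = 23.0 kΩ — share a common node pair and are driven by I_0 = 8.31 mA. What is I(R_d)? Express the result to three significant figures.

I ≈ 1.55 mA

ΣG = 1/6.46 + 1/5.48 + 1/10.5 + 1/9.16 + 1/23.0 = 0.5852.
Current divider: I(R_d) = I_0 · G_k/ΣG = 8.31 × (0.1092/0.5852) = 8.31 × 0.1866 = 1.550 mA.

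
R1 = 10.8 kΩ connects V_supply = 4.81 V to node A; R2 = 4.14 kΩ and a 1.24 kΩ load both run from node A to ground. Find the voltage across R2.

V_out ≈ 0.390 V

R2 ‖ R_L = (4.14 × 1.24)/(4.14 + 1.24) = 0.9542 kΩ.
Then V_out = V_supply · R2'/(R1 + R2') = 4.81 × 0.9542/11.75 = 0.3905 V.
(Unloaded it would be 1.33 V; the load pulls it down.)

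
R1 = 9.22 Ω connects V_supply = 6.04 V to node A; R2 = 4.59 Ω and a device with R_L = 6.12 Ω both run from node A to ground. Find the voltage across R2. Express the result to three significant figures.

First combine the lower leg with the load: R2 ‖ R_L = 2.623 Ω.
Now apply the divider: V_out = 6.04 × 0.2215 = 1.338 V.
(Unloaded it would be 2.01 V; the load pulls it down.)

V_out ≈ 1.34 V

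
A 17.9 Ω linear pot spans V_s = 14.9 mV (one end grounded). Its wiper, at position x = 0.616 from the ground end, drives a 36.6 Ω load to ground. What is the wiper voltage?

The pot divides into 6.874 Ω above the wiper and 11.03 Ω below.
(x·R_p) ‖ R_L = 8.474 Ω.
Then V_out = V_s · 8.474/(6.874 + 8.474) = 8.227 mV.
(Unloaded: V_out = x·V_s = 9.18 mV.)

V_out ≈ 8.23 mV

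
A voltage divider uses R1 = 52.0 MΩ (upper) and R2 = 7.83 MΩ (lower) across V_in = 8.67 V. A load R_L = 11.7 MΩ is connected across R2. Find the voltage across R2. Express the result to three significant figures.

R2 ‖ R_L = (7.83 × 11.7)/(7.83 + 11.7) = 4.691 MΩ.
Voltage divider with the loaded lower leg: V_out = 8.67 × 4.691/(52.0 + 4.691) = 8.67 × 0.08274 = 0.7174 V.

V_out ≈ 0.717 V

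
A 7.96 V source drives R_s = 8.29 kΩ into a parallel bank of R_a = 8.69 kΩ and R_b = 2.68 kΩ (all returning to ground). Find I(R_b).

I ≈ 0.588 mA

Equivalent of the parallel group: R_p = 2.048 kΩ.
V_A by voltage divider: V_A = 7.96 × 2.048/(8.29 + 2.048) = 1.577 V.
Branch current I = V_A/R_b = 1.577/2.68 = 0.5885 mA.
(Check via current divider: I_total = 0.7700 mA; share G_k/ΣG = 0.7643 → same result.)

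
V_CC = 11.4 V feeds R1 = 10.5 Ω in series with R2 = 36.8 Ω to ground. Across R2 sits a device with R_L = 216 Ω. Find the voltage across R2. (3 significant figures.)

First combine the lower leg with the load: R2 ‖ R_L = 31.44 Ω.
Now apply the divider: V_out = 11.4 × 0.7497 = 8.546 V.

V_out ≈ 8.55 V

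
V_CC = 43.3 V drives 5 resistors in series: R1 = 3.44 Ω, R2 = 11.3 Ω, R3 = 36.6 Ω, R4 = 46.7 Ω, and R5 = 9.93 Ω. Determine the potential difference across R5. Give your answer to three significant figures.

Series total: ΣR = 3.44 + 11.3 + 36.6 + 46.7 + 9.93 = 108.0 Ω.
Voltage divider: V = V_CC · (9.930 / 108.0) = 43.3 × 0.09197 = 3.982 V.

V ≈ 3.98 V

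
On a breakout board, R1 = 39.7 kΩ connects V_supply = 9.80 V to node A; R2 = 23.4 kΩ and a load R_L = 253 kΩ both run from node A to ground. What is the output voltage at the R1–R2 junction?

V_out ≈ 3.43 V

R2 ‖ R_L = (23.4 × 253)/(23.4 + 253) = 21.42 kΩ.
Then V_out = V_supply · R2'/(R1 + R2') = 9.80 × 21.42/61.12 = 3.434 V.
(Unloaded it would be 3.63 V; the load pulls it down.)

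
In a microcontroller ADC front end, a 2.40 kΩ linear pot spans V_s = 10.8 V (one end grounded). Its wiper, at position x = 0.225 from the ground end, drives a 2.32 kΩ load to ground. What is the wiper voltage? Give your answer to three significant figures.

Split the track: R_lower = x·R_p = 0.5400 kΩ, R_upper = (1−x)·R_p = 1.860 kΩ.
(x·R_p) ‖ R_L = 0.4380 kΩ.
Loaded-divider output: V_out = 10.8 × 0.1906 = 2.059 V.

V_out ≈ 2.06 V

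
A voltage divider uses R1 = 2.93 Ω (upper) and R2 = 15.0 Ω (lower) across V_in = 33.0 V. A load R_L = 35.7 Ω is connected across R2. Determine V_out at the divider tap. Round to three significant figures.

R2 ‖ R_L = (15.0 × 35.7)/(15.0 + 35.7) = 10.56 Ω.
Now apply the divider: V_out = 33.0 × 0.7828 = 25.83 V.
(Unloaded it would be 27.6 V; the load pulls it down.)

V_out ≈ 25.8 V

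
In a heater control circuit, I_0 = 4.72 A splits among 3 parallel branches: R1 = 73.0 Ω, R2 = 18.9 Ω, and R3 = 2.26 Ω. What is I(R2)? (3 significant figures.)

Conductances: ΣG = 1/73.0 + 1/18.9 + 1/2.26 = 0.5091 (1/Ω).
By the current-divider rule, I = I_0 · G_k/ΣG = 4.72 × 0.1039 = 0.4906 A.

I ≈ 0.491 A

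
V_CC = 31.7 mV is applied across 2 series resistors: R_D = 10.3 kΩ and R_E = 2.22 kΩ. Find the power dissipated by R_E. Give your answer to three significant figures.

P ≈ 14.2 nW

ΣR = 12.52 kΩ → I = 31.7/12.52 = 2.532 µA.
P(R_E) = I²·R_E = (2.532)² × 2.22 = 14.23 nW.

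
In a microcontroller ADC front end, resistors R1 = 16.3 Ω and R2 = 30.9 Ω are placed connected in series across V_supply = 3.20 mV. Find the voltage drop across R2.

ΣR = 16.3 + 30.9 = 47.20 Ω.
By the voltage-divider rule, V = 3.20 × 30.90/47.20 = 2.095 mV.

V ≈ 2.09 mV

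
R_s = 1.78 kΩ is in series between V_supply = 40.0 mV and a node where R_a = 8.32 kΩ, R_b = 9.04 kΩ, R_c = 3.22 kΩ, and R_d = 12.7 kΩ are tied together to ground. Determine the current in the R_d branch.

Parallel bank: R_p = 1/(1/8.32 + 1/9.04 + 1/3.22 + 1/12.7) = 1.613 kΩ.
Node voltage V_A = V_supply · R_p/(R_s + R_p) = 40.0 × 0.4753 = 19.01 mV.
I(R_d) = V_A / R_d = 19.01/12.7 = 1.497 µA.

I ≈ 1.50 µA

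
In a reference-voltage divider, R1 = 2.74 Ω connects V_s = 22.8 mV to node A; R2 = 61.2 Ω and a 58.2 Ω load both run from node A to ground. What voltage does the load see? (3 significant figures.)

The load sits in parallel with R2, giving an effective lower resistance R2' = R2·R_L/(R2+R_L) = 29.83 Ω.
Then V_out = V_s · R2'/(R1 + R2') = 22.8 × 29.83/32.57 = 20.88 mV.

V_out ≈ 20.9 mV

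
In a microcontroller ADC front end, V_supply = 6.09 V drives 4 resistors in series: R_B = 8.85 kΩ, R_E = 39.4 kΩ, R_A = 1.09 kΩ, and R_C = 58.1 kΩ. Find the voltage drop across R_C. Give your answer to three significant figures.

ΣR = 8.85 + 39.4 + 1.09 + 58.1 = 107.4 kΩ.
By the voltage-divider rule, V = 6.09 × 58.10/107.4 = 3.293 V.

V ≈ 3.29 V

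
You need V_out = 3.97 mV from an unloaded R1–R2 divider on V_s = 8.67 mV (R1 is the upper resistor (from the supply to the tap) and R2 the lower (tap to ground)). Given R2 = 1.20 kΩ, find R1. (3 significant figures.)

V_out/V_s = R2/(R1+R2) = 0.4579.
So R1 = R2 · (V_s/V_out − 1) = 1.20 × (8.67/3.97 − 1) = 1.20 × 1.184 = 1.421 kΩ.

R1 ≈ 1.42 kΩ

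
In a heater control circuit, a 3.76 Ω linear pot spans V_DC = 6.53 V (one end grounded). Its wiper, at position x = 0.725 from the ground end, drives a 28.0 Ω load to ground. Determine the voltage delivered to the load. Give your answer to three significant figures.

V_out ≈ 4.61 V

Split the track: R_lower = x·R_p = 2.726 Ω, R_upper = (1−x)·R_p = 1.034 Ω.
Lower segment in parallel with the load: 2.726 ‖ 28.0 = 2.484 Ω.
Loaded-divider output: V_out = 6.53 × 0.7061 = 4.611 V.
(Unloaded: V_out = x·V_DC = 4.73 V.)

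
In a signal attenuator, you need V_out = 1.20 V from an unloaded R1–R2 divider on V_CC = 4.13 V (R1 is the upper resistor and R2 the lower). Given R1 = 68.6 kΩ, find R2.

R2 ≈ 28.1 kΩ

Required fraction k = V_out/V_CC = 0.2906.
R2 = R1 · 0.2906/(1 − 0.2906) = 28.10 kΩ.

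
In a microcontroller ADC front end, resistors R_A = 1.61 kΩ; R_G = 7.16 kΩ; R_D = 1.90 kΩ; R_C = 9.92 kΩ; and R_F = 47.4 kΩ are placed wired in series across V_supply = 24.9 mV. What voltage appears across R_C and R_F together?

Total series resistance ΣR = 1.61 + 7.16 + 1.90 + 9.92 + 47.4 = 67.99 kΩ.
R_{R_C..R_F} = 9.92 + 47.4 = 57.32 kΩ.
By the voltage-divider rule, V = 24.9 × 57.32/67.99 = 20.99 mV.

V ≈ 21.0 mV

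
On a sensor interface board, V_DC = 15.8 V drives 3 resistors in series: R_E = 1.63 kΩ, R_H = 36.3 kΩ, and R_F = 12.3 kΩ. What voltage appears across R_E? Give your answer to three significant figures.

Total series resistance ΣR = 1.63 + 36.3 + 12.3 = 50.23 kΩ.
V = V_DC · R/ΣR = 15.8 × 0.03245 = 0.5127 V.

V ≈ 0.513 V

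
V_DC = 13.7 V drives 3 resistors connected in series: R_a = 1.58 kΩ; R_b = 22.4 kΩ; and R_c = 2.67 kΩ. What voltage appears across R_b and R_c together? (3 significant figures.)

ΣR = 1.58 + 22.4 + 2.67 = 26.65 kΩ.
R_{R_b..R_c} = 22.4 + 2.67 = 25.07 kΩ.
By the voltage-divider rule, V = 13.7 × 25.07/26.65 = 12.89 V.

V ≈ 12.9 V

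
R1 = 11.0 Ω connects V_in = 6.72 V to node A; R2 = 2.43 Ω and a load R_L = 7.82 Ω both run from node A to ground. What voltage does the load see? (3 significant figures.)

The load sits in parallel with R2, giving an effective lower resistance R2' = R2·R_L/(R2+R_L) = 1.854 Ω.
Voltage divider with the loaded lower leg: V_out = 6.72 × 1.854/(11.0 + 1.854) = 6.72 × 0.1442 = 0.9692 V.

V_out ≈ 0.969 V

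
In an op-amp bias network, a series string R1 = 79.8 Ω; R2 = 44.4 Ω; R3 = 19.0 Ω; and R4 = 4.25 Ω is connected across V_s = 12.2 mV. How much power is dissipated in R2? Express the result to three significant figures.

The common current is I = 12.2/147.4 = 0.08274 mA.
P = I²R = 0.006846 × 44.4 = 0.3040 µW.

P ≈ 0.304 µW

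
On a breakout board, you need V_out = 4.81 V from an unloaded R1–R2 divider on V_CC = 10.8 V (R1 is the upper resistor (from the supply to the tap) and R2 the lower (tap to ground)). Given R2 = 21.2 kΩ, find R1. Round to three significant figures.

The divider ratio is R2/(R1+R2) = 4.81/10.8 = 0.4454.
R1 = R2·(1/k − 1) = 21.2 × 1.245 = 26.40 kΩ.

R1 ≈ 26.4 kΩ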